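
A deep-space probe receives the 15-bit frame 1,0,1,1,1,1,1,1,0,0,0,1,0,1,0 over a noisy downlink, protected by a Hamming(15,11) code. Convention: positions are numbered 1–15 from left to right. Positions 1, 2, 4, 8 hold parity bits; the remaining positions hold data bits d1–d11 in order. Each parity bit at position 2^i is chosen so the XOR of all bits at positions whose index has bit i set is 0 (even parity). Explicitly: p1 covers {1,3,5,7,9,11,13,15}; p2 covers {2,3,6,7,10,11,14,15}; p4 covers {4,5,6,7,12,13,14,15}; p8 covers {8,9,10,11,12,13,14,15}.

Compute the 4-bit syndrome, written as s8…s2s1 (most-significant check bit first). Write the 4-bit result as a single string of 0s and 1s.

1000

s1 (pos 1,3,5,7,9,11,13,15): 1⊕1⊕1⊕1⊕0⊕0⊕0⊕0 = 0
s2 (pos 2,3,6,7,10,11,14,15): 0⊕1⊕1⊕1⊕0⊕0⊕1⊕0 = 0
s4 (pos 4,5,6,7,12,13,14,15): 1⊕1⊕1⊕1⊕1⊕0⊕1⊕0 = 0
s8 (pos 8,9,10,11,12,13,14,15): 1⊕0⊕0⊕0⊕1⊕0⊕1⊕0 = 1
Syndrome s8…s1 = 1000 → error at position 8.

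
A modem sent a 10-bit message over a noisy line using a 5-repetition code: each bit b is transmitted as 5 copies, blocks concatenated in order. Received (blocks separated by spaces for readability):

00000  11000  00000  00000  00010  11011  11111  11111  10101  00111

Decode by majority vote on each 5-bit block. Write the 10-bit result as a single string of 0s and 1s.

0000011111

Block 1 (00000): 0 ones → 0
Block 2 (11000): 2 ones → 0
Block 3 (00000): 0 ones → 0
Block 4 (00000): 0 ones → 0
Block 5 (00010): 1 one → 0
Block 6 (11011): 4 ones → 1
Block 7 (11111): 5 ones → 1
Block 8 (11111): 5 ones → 1
Block 9 (10101): 3 ones → 1
Block 10 (00111): 3 ones → 1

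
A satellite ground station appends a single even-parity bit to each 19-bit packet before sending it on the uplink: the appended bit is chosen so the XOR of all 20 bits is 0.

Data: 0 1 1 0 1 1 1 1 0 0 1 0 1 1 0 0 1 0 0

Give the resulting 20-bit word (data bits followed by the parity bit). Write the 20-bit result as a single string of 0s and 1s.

01101111001011001000

XOR of the 19 data bits: 0⊕1⊕1⊕0⊕1⊕1⊕1⊕1⊕0⊕0⊕1⊕0⊕1⊕1⊕0⊕0⊕1⊕0⊕0 = 0
Parity bit = 0 (so all 20 bits XOR to 0).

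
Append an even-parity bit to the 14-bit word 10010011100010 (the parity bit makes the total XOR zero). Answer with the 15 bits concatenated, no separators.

100100111000100

XOR of the 14 data bits: 1⊕0⊕0⊕1⊕0⊕0⊕1⊕1⊕1⊕0⊕0⊕0⊕1⊕0 = 0
Parity bit = 0 (so all 15 bits XOR to 0).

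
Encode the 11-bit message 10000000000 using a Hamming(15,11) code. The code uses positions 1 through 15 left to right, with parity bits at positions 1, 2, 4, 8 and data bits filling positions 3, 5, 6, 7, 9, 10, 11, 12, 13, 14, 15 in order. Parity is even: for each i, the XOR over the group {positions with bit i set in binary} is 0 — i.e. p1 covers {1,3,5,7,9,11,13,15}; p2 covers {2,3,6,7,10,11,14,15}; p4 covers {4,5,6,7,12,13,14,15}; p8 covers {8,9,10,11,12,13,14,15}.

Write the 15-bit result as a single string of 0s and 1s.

Place data at non-parity positions: p1 p2 1 p4 0 0 0 p8 0 0 0 0 0 0 0
p1 (pos 1,3,5,7,9,11,13,15): XOR of data positions = 1⊕0⊕0⊕0⊕0⊕0⊕0 = 1
p2 (pos 2,3,6,7,10,11,14,15): XOR of data positions = 1⊕0⊕0⊕0⊕0⊕0⊕0 = 1
p4 (pos 4,5,6,7,12,13,14,15): XOR of data positions = 0⊕0⊕0⊕0⊕0⊕0⊕0 = 0
p8 (pos 8,9,10,11,12,13,14,15): XOR of data positions = 0⊕0⊕0⊕0⊕0⊕0⊕0 = 0
Codeword: 111000000000000

111000000000000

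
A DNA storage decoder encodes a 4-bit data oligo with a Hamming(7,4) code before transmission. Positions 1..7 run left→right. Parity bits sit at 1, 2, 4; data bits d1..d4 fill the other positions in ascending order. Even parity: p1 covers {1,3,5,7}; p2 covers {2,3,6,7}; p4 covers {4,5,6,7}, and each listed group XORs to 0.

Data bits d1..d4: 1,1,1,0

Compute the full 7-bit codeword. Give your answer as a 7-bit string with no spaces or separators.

Place data at non-parity positions: p1 p2 1 p4 1 1 0
p1 (pos 1,3,5,7): XOR of data positions = 1⊕1⊕0 = 0
p2 (pos 2,3,6,7): XOR of data positions = 1⊕1⊕0 = 0
p4 (pos 4,5,6,7): XOR of data positions = 1⊕1⊕0 = 0
Codeword: 0010110

0010110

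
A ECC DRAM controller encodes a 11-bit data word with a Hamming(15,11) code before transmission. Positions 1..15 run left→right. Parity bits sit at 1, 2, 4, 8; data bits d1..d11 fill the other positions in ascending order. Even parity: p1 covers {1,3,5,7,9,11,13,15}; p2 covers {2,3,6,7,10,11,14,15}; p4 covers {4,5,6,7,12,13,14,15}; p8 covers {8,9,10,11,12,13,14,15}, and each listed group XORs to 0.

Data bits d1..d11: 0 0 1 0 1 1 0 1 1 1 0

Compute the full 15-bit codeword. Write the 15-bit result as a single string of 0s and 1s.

Place data at non-parity positions: p1 p2 0 p4 0 1 0 p8 1 1 0 1 1 1 0
p1 (pos 1,3,5,7,9,11,13,15): XOR of data positions = 0⊕0⊕0⊕1⊕0⊕1⊕0 = 0
p2 (pos 2,3,6,7,10,11,14,15): XOR of data positions = 0⊕1⊕0⊕1⊕0⊕1⊕0 = 1
p4 (pos 4,5,6,7,12,13,14,15): XOR of data positions = 0⊕1⊕0⊕1⊕1⊕1⊕0 = 0
p8 (pos 8,9,10,11,12,13,14,15): XOR of data positions = 1⊕1⊕0⊕1⊕1⊕1⊕0 = 1
Codeword: 010001011101110

010001011101110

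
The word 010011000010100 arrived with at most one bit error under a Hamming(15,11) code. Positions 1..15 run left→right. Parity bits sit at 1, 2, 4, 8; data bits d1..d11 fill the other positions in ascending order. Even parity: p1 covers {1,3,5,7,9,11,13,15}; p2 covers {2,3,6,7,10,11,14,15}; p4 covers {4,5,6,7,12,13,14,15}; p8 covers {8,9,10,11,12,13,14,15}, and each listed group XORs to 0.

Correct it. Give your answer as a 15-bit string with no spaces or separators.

s1 (pos 1,3,5,7,9,11,13,15): 0⊕0⊕1⊕0⊕0⊕1⊕1⊕0 = 1
s2 (pos 2,3,6,7,10,11,14,15): 1⊕0⊕1⊕0⊕0⊕1⊕0⊕0 = 1
s4 (pos 4,5,6,7,12,13,14,15): 0⊕1⊕1⊕0⊕0⊕1⊕0⊕0 = 1
s8 (pos 8,9,10,11,12,13,14,15): 0⊕0⊕0⊕1⊕0⊕1⊕0⊕0 = 0
Syndrome s8…s1 = 0111 → error at position 7.
Flip position 7: 010011000010100 → 010011100010100

010011100010100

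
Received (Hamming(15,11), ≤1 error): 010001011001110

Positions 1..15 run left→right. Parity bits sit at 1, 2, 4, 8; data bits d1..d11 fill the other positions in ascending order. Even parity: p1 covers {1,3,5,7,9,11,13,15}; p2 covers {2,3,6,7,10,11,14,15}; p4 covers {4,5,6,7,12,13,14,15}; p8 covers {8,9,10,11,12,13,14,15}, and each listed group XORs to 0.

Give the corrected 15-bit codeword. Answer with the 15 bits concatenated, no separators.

010001011101110

s1 (pos 1,3,5,7,9,11,13,15): 0⊕0⊕0⊕0⊕1⊕0⊕1⊕0 = 0
s2 (pos 2,3,6,7,10,11,14,15): 1⊕0⊕1⊕0⊕0⊕0⊕1⊕0 = 1
s4 (pos 4,5,6,7,12,13,14,15): 0⊕0⊕1⊕0⊕1⊕1⊕1⊕0 = 0
s8 (pos 8,9,10,11,12,13,14,15): 1⊕1⊕0⊕0⊕1⊕1⊕1⊕0 = 1
Syndrome s8…s1 = 1010 → error at position 10.
Flip position 10: 010001011001110 → 010001011101110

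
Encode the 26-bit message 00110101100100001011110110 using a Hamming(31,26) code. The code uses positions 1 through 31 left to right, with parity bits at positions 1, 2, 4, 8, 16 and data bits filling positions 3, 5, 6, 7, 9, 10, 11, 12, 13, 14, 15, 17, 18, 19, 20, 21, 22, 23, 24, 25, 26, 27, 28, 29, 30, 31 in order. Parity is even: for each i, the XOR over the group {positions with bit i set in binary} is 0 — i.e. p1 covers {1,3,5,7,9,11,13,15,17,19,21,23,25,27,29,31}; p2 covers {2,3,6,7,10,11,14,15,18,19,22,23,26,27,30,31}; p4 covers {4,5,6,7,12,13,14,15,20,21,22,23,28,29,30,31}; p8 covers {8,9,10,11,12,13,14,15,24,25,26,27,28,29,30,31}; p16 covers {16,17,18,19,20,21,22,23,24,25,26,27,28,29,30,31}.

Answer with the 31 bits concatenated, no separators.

0101011101011000100001011110110

Place data at non-parity positions: p1 p2 0 p4 0 1 1 p8 0 1 0 1 1 0 0 p16 1 0 0 0 0 1 0 1 1 1 1 0 1 1 0
p1 (pos 1,3,5,7,9,11,13,15,17,19,21,23,25,27,29,31): XOR of data positions = 0⊕0⊕1⊕0⊕0⊕1⊕0⊕1⊕0⊕0⊕0⊕1⊕1⊕1⊕0 = 0
p2 (pos 2,3,6,7,10,11,14,15,18,19,22,23,26,27,30,31): XOR of data positions = 0⊕1⊕1⊕1⊕0⊕0⊕0⊕0⊕0⊕1⊕0⊕1⊕1⊕1⊕0 = 1
p4 (pos 4,5,6,7,12,13,14,15,20,21,22,23,28,29,30,31): XOR of data positions = 0⊕1⊕1⊕1⊕1⊕0⊕0⊕0⊕0⊕1⊕0⊕0⊕1⊕1⊕0 = 1
p8 (pos 8,9,10,11,12,13,14,15,24,25,26,27,28,29,30,31): XOR of data positions = 0⊕1⊕0⊕1⊕1⊕0⊕0⊕1⊕1⊕1⊕1⊕0⊕1⊕1⊕0 = 1
p16 (pos 16,17,18,19,20,21,22,23,24,25,26,27,28,29,30,31): XOR of data positions = 1⊕0⊕0⊕0⊕0⊕1⊕0⊕1⊕1⊕1⊕1⊕0⊕1⊕1⊕0 = 0
Codeword: 0101011101011000100001011110110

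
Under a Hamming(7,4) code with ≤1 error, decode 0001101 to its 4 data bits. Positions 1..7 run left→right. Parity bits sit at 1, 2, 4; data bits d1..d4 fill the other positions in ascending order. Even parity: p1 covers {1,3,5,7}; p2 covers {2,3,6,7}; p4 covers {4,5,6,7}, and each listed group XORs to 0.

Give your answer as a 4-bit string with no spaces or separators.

0111

s1 (pos 1,3,5,7): 0⊕0⊕1⊕1 = 0
s2 (pos 2,3,6,7): 0⊕0⊕0⊕1 = 1
s4 (pos 4,5,6,7): 1⊕1⊕0⊕1 = 1
Syndrome s4…s1 = 110 → error at position 6.
Flip position 6: 0001101 → 0001111
Read data bits from positions 3,5,6,7: 0111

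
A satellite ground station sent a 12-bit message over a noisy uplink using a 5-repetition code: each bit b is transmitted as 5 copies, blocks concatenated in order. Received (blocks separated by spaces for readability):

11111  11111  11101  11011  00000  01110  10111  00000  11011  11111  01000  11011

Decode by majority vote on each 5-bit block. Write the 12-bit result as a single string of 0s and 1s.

Block 1 (11111): 5 ones → 1
Block 2 (11111): 5 ones → 1
Block 3 (11101): 4 ones → 1
Block 4 (11011): 4 ones → 1
Block 5 (00000): 0 ones → 0
Block 6 (01110): 3 ones → 1
Block 7 (10111): 4 ones → 1
Block 8 (00000): 0 ones → 0
Block 9 (11011): 4 ones → 1
Block 10 (11111): 5 ones → 1
Block 11 (01000): 1 one → 0
Block 12 (11011): 4 ones → 1

111101101101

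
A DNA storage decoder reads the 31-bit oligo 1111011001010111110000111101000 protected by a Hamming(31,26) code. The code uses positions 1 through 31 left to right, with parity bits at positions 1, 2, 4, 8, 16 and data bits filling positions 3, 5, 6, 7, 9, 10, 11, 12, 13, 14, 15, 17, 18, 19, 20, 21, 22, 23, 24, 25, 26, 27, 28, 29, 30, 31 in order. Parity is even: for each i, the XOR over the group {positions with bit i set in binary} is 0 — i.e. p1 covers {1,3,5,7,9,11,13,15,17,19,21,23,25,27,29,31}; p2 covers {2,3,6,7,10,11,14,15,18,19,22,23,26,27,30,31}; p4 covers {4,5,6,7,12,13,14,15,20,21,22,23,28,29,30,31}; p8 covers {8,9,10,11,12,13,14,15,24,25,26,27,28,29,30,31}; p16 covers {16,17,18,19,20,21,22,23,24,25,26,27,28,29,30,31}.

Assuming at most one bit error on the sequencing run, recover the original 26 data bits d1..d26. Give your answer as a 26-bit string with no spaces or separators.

s1 (pos 1,3,5,7,9,11,13,15,17,19,21,23,25,27,29,31): 1⊕1⊕0⊕1⊕0⊕0⊕0⊕1⊕1⊕0⊕0⊕1⊕1⊕0⊕0⊕0 = 1
s2 (pos 2,3,6,7,10,11,14,15,18,19,22,23,26,27,30,31): 1⊕1⊕1⊕1⊕1⊕0⊕1⊕1⊕1⊕0⊕0⊕1⊕1⊕0⊕0⊕0 = 0
s4 (pos 4,5,6,7,12,13,14,15,20,21,22,23,28,29,30,31): 1⊕0⊕1⊕1⊕1⊕0⊕1⊕1⊕0⊕0⊕0⊕1⊕1⊕0⊕0⊕0 = 0
s8 (pos 8,9,10,11,12,13,14,15,24,25,26,27,28,29,30,31): 0⊕0⊕1⊕0⊕1⊕0⊕1⊕1⊕1⊕1⊕1⊕0⊕1⊕0⊕0⊕0 = 0
s16 (pos 16,17,18,19,20,21,22,23,24,25,26,27,28,29,30,31): 1⊕1⊕1⊕0⊕0⊕0⊕0⊕1⊕1⊕1⊕1⊕0⊕1⊕0⊕0⊕0 = 0
Syndrome s16…s1 = 00001 → error at position 1.
Flip position 1: 1111011001010111110000111101000 → 0111011001010111110000111101000
Read data bits from positions 3,5,6,7,9,10,11,12,13,14,15,17,18,19,20,21,22,23,24,25,26,27,28,29,30,31: 10110101011110000111101000

10110101011110000111101000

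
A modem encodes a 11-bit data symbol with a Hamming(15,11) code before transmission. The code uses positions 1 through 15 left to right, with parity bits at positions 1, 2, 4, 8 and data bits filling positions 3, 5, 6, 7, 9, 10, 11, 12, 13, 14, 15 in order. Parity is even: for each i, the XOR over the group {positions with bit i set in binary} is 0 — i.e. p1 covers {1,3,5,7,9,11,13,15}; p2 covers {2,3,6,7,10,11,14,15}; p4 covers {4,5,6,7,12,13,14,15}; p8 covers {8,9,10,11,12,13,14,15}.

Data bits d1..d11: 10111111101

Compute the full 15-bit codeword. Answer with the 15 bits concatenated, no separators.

001101101111101

Place data at non-parity positions: p1 p2 1 p4 0 1 1 p8 1 1 1 1 1 0 1
p1 (pos 1,3,5,7,9,11,13,15): XOR of data positions = 1⊕0⊕1⊕1⊕1⊕1⊕1 = 0
p2 (pos 2,3,6,7,10,11,14,15): XOR of data positions = 1⊕1⊕1⊕1⊕1⊕0⊕1 = 0
p4 (pos 4,5,6,7,12,13,14,15): XOR of data positions = 0⊕1⊕1⊕1⊕1⊕0⊕1 = 1
p8 (pos 8,9,10,11,12,13,14,15): XOR of data positions = 1⊕1⊕1⊕1⊕1⊕0⊕1 = 0
Codeword: 001101101111101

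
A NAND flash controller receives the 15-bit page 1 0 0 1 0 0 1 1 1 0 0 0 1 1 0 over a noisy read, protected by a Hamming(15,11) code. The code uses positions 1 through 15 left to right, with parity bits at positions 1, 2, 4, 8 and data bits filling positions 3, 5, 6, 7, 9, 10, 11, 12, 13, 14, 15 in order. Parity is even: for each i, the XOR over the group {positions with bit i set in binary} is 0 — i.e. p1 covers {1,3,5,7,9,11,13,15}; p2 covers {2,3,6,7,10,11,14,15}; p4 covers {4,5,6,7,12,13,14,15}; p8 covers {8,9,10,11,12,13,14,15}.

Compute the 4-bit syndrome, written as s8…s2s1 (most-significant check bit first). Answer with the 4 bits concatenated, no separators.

0000

s1 (pos 1,3,5,7,9,11,13,15): 1⊕0⊕0⊕1⊕1⊕0⊕1⊕0 = 0
s2 (pos 2,3,6,7,10,11,14,15): 0⊕0⊕0⊕1⊕0⊕0⊕1⊕0 = 0
s4 (pos 4,5,6,7,12,13,14,15): 1⊕0⊕0⊕1⊕0⊕1⊕1⊕0 = 0
s8 (pos 8,9,10,11,12,13,14,15): 1⊕1⊕0⊕0⊕0⊕1⊕1⊕0 = 0
Syndrome s8…s1 = 0000 → no error.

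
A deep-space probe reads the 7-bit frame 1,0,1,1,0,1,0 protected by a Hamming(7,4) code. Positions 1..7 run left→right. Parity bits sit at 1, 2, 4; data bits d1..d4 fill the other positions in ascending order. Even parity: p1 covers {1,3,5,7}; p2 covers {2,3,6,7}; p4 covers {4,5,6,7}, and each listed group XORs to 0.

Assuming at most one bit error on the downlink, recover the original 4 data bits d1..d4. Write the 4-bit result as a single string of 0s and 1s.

s1 (pos 1,3,5,7): 1⊕1⊕0⊕0 = 0
s2 (pos 2,3,6,7): 0⊕1⊕1⊕0 = 0
s4 (pos 4,5,6,7): 1⊕0⊕1⊕0 = 0
Syndrome s4…s1 = 000 → no error.
Read data bits from positions 3,5,6,7: 1010

1010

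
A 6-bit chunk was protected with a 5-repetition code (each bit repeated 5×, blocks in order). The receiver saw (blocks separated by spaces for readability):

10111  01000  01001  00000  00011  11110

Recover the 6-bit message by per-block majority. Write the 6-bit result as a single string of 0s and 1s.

Block 1 (10111): 4 ones → 1
Block 2 (01000): 1 one → 0
Block 3 (01001): 2 ones → 0
Block 4 (00000): 0 ones → 0
Block 5 (00011): 2 ones → 0
Block 6 (11110): 4 ones → 1

100001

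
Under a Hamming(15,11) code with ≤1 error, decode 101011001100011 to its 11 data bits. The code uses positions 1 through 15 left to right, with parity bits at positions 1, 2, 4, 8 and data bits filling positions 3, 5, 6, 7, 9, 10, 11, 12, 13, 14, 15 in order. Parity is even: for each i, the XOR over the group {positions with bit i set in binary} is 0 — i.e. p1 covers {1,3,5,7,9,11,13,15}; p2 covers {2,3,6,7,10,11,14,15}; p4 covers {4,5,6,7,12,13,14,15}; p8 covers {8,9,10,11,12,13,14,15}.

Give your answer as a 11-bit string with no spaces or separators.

s1 (pos 1,3,5,7,9,11,13,15): 1⊕1⊕1⊕0⊕1⊕0⊕0⊕1 = 1
s2 (pos 2,3,6,7,10,11,14,15): 0⊕1⊕1⊕0⊕1⊕0⊕1⊕1 = 1
s4 (pos 4,5,6,7,12,13,14,15): 0⊕1⊕1⊕0⊕0⊕0⊕1⊕1 = 0
s8 (pos 8,9,10,11,12,13,14,15): 0⊕1⊕1⊕0⊕0⊕0⊕1⊕1 = 0
Syndrome s8…s1 = 0011 → error at position 3.
Flip position 3: 101011001100011 → 100011001100011
Read data bits from positions 3,5,6,7,9,10,11,12,13,14,15: 01101100011

01101100011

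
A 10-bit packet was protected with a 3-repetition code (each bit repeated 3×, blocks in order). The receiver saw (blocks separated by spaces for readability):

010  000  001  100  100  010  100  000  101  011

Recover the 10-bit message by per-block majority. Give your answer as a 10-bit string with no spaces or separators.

0000000011

Block 1 (010): 1 one → 0
Block 2 (000): 0 ones → 0
Block 3 (001): 1 one → 0
Block 4 (100): 1 one → 0
Block 5 (100): 1 one → 0
Block 6 (010): 1 one → 0
Block 7 (100): 1 one → 0
Block 8 (000): 0 ones → 0
Block 9 (101): 2 ones → 1
Block 10 (011): 2 ones → 1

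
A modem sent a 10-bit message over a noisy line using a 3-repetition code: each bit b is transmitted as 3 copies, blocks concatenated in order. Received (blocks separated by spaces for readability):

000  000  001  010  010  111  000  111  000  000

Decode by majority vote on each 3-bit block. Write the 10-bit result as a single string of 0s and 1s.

0000010100

Block 1 (000): 0 ones → 0
Block 2 (000): 0 ones → 0
Block 3 (001): 1 one → 0
Block 4 (010): 1 one → 0
Block 5 (010): 1 one → 0
Block 6 (111): 3 ones → 1
Block 7 (000): 0 ones → 0
Block 8 (111): 3 ones → 1
Block 9 (000): 0 ones → 0
Block 10 (000): 0 ones → 0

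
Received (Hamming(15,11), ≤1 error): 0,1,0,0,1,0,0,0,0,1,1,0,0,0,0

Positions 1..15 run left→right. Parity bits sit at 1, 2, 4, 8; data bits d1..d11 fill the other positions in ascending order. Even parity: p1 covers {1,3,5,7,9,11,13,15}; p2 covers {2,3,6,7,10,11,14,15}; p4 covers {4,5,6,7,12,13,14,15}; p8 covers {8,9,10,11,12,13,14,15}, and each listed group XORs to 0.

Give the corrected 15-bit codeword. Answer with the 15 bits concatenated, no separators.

010011000110000

s1 (pos 1,3,5,7,9,11,13,15): 0⊕0⊕1⊕0⊕0⊕1⊕0⊕0 = 0
s2 (pos 2,3,6,7,10,11,14,15): 1⊕0⊕0⊕0⊕1⊕1⊕0⊕0 = 1
s4 (pos 4,5,6,7,12,13,14,15): 0⊕1⊕0⊕0⊕0⊕0⊕0⊕0 = 1
s8 (pos 8,9,10,11,12,13,14,15): 0⊕0⊕1⊕1⊕0⊕0⊕0⊕0 = 0
Syndrome s8…s1 = 0110 → error at position 6.
Flip position 6: 010010000110000 → 010011000110000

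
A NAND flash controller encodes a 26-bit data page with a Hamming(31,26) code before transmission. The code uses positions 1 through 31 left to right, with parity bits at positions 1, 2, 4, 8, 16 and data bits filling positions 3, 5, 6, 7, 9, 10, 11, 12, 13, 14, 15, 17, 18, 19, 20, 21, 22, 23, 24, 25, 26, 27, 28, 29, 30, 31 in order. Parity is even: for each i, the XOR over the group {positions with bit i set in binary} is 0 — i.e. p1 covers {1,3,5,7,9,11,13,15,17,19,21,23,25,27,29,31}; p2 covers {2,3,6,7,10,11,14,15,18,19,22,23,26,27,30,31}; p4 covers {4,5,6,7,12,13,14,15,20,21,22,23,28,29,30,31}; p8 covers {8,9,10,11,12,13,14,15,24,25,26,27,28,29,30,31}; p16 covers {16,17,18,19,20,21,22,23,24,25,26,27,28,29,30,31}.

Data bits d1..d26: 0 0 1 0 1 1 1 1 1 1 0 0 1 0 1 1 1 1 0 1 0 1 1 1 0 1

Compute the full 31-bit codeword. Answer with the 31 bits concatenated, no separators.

1101010111111100010111101011101

Place data at non-parity positions: p1 p2 0 p4 0 1 0 p8 1 1 1 1 1 1 0 p16 0 1 0 1 1 1 1 0 1 0 1 1 1 0 1
p1 (pos 1,3,5,7,9,11,13,15,17,19,21,23,25,27,29,31): XOR of data positions = 0⊕0⊕0⊕1⊕1⊕1⊕0⊕0⊕0⊕1⊕1⊕1⊕1⊕1⊕1 = 1
p2 (pos 2,3,6,7,10,11,14,15,18,19,22,23,26,27,30,31): XOR of data positions = 0⊕1⊕0⊕1⊕1⊕1⊕0⊕1⊕0⊕1⊕1⊕0⊕1⊕0⊕1 = 1
p4 (pos 4,5,6,7,12,13,14,15,20,21,22,23,28,29,30,31): XOR of data positions = 0⊕1⊕0⊕1⊕1⊕1⊕0⊕1⊕1⊕1⊕1⊕1⊕1⊕0⊕1 = 1
p8 (pos 8,9,10,11,12,13,14,15,24,25,26,27,28,29,30,31): XOR of data positions = 1⊕1⊕1⊕1⊕1⊕1⊕0⊕0⊕1⊕0⊕1⊕1⊕1⊕0⊕1 = 1
p16 (pos 16,17,18,19,20,21,22,23,24,25,26,27,28,29,30,31): XOR of data positions = 0⊕1⊕0⊕1⊕1⊕1⊕1⊕0⊕1⊕0⊕1⊕1⊕1⊕0⊕1 = 0
Codeword: 1101010111111100010111101011101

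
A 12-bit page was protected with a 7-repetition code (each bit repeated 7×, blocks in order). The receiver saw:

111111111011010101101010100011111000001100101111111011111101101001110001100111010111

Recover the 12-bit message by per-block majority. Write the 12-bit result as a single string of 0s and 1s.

111010111011

Block 1 (1111111): 7 ones → 1
Block 2 (1101101): 5 ones → 1
Block 3 (0101101): 4 ones → 1
Block 4 (0101000): 2 ones → 0
Block 5 (1111100): 5 ones → 1
Block 6 (0001100): 2 ones → 0
Block 7 (1011111): 6 ones → 1
Block 8 (1101111): 6 ones → 1
Block 9 (1101101): 5 ones → 1
Block 10 (0011100): 3 ones → 0
Block 11 (0110011): 4 ones → 1
Block 12 (1010111): 5 ones → 1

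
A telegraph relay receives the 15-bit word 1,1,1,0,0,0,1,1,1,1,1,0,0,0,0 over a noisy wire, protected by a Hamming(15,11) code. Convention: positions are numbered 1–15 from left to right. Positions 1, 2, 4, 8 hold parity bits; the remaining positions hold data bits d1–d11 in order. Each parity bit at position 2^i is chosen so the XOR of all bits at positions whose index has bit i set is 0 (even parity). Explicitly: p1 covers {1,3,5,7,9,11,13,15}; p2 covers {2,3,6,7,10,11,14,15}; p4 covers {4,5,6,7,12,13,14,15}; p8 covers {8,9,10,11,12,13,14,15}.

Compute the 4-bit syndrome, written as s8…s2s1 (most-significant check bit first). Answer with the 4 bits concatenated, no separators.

s1 (pos 1,3,5,7,9,11,13,15): 1⊕1⊕0⊕1⊕1⊕1⊕0⊕0 = 1
s2 (pos 2,3,6,7,10,11,14,15): 1⊕1⊕0⊕1⊕1⊕1⊕0⊕0 = 1
s4 (pos 4,5,6,7,12,13,14,15): 0⊕0⊕0⊕1⊕0⊕0⊕0⊕0 = 1
s8 (pos 8,9,10,11,12,13,14,15): 1⊕1⊕1⊕1⊕0⊕0⊕0⊕0 = 0
Syndrome s8…s1 = 0111 → error at position 7.

0111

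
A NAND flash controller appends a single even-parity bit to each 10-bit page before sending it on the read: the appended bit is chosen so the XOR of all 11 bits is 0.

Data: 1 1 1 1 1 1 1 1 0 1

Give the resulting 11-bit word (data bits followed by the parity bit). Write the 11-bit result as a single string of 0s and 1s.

11111111011

XOR of the 10 data bits: 1⊕1⊕1⊕1⊕1⊕1⊕1⊕1⊕0⊕1 = 1
Parity bit = 1 (so all 11 bits XOR to 0).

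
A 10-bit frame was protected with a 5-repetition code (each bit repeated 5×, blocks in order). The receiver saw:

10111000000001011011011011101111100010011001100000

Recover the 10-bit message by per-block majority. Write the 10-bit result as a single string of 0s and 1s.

1001111010

Block 1 (10111): 4 ones → 1
Block 2 (00000): 0 ones → 0
Block 3 (00010): 1 one → 0
Block 4 (11011): 4 ones → 1
Block 5 (01101): 3 ones → 1
Block 6 (11011): 4 ones → 1
Block 7 (11100): 3 ones → 1
Block 8 (01001): 2 ones → 0
Block 9 (10011): 3 ones → 1
Block 10 (00000): 0 ones → 0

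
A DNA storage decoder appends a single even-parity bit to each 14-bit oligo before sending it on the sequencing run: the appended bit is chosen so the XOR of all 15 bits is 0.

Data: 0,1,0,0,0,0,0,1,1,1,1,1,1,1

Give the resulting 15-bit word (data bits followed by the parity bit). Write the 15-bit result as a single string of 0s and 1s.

010000011111110

XOR of the 14 data bits: 0⊕1⊕0⊕0⊕0⊕0⊕0⊕1⊕1⊕1⊕1⊕1⊕1⊕1 = 0
Parity bit = 0 (so all 15 bits XOR to 0).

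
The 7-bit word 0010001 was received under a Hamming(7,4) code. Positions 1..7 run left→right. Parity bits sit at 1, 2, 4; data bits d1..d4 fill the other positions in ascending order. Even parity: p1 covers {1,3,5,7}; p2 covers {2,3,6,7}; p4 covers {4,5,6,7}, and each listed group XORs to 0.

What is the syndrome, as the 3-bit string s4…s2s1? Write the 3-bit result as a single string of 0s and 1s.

s1 (pos 1,3,5,7): 0⊕1⊕0⊕1 = 0
s2 (pos 2,3,6,7): 0⊕1⊕0⊕1 = 0
s4 (pos 4,5,6,7): 0⊕0⊕0⊕1 = 1
Syndrome s4…s1 = 100 → error at position 4.

100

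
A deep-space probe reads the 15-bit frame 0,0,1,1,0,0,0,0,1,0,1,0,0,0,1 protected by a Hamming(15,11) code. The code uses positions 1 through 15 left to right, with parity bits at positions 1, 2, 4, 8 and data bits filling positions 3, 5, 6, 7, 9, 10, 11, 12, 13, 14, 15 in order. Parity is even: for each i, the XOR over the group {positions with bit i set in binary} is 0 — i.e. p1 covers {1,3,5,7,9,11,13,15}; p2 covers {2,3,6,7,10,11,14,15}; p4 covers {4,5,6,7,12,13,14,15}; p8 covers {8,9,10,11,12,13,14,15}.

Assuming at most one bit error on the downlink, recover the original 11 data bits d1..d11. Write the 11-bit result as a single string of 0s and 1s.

s1 (pos 1,3,5,7,9,11,13,15): 0⊕1⊕0⊕0⊕1⊕1⊕0⊕1 = 0
s2 (pos 2,3,6,7,10,11,14,15): 0⊕1⊕0⊕0⊕0⊕1⊕0⊕1 = 1
s4 (pos 4,5,6,7,12,13,14,15): 1⊕0⊕0⊕0⊕0⊕0⊕0⊕1 = 0
s8 (pos 8,9,10,11,12,13,14,15): 0⊕1⊕0⊕1⊕0⊕0⊕0⊕1 = 1
Syndrome s8…s1 = 1010 → error at position 10.
Flip position 10: 001100001010001 → 001100001110001
Read data bits from positions 3,5,6,7,9,10,11,12,13,14,15: 10001110001

10001110001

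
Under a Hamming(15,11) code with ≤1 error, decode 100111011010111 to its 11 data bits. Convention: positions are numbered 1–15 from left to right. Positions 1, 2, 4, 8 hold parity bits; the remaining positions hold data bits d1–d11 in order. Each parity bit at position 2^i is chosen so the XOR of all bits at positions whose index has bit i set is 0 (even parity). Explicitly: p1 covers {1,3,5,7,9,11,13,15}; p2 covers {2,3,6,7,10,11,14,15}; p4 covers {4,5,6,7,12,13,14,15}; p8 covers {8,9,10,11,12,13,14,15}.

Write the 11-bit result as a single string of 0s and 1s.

01101010111

s1 (pos 1,3,5,7,9,11,13,15): 1⊕0⊕1⊕0⊕1⊕1⊕1⊕1 = 0
s2 (pos 2,3,6,7,10,11,14,15): 0⊕0⊕1⊕0⊕0⊕1⊕1⊕1 = 0
s4 (pos 4,5,6,7,12,13,14,15): 1⊕1⊕1⊕0⊕0⊕1⊕1⊕1 = 0
s8 (pos 8,9,10,11,12,13,14,15): 1⊕1⊕0⊕1⊕0⊕1⊕1⊕1 = 0
Syndrome s8…s1 = 0000 → no error.
Read data bits from positions 3,5,6,7,9,10,11,12,13,14,15: 01101010111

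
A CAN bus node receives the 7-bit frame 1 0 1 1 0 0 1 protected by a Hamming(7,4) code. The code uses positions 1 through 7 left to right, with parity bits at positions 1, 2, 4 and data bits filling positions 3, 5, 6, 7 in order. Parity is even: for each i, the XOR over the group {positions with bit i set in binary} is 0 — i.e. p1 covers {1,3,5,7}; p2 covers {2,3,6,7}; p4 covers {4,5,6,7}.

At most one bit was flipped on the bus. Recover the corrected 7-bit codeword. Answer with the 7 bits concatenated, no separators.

0011001

s1 (pos 1,3,5,7): 1⊕1⊕0⊕1 = 1
s2 (pos 2,3,6,7): 0⊕1⊕0⊕1 = 0
s4 (pos 4,5,6,7): 1⊕0⊕0⊕1 = 0
Syndrome s4…s1 = 001 → error at position 1.
Flip position 1: 1011001 → 0011001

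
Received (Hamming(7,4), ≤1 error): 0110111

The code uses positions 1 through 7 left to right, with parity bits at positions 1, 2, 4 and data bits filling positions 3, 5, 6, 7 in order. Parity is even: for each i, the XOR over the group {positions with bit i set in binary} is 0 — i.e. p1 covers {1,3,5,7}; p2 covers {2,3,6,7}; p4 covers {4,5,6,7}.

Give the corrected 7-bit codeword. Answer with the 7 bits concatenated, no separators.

s1 (pos 1,3,5,7): 0⊕1⊕1⊕1 = 1
s2 (pos 2,3,6,7): 1⊕1⊕1⊕1 = 0
s4 (pos 4,5,6,7): 0⊕1⊕1⊕1 = 1
Syndrome s4…s1 = 101 → error at position 5.
Flip position 5: 0110111 → 0110011

0110011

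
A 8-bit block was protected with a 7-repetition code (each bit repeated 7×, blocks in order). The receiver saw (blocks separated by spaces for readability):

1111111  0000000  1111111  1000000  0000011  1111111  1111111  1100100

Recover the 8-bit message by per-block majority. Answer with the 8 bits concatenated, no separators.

10100110

Block 1 (1111111): 7 ones → 1
Block 2 (0000000): 0 ones → 0
Block 3 (1111111): 7 ones → 1
Block 4 (1000000): 1 one → 0
Block 5 (0000011): 2 ones → 0
Block 6 (1111111): 7 ones → 1
Block 7 (1111111): 7 ones → 1
Block 8 (1100100): 3 ones → 0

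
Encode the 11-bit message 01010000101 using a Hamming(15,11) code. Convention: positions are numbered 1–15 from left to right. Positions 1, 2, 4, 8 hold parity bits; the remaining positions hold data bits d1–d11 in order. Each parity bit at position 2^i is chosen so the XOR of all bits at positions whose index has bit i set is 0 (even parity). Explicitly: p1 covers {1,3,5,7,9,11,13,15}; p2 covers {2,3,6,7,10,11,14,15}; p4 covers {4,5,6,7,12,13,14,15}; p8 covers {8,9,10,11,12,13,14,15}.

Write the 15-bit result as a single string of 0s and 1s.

000010100000101

Place data at non-parity positions: p1 p2 0 p4 1 0 1 p8 0 0 0 0 1 0 1
p1 (pos 1,3,5,7,9,11,13,15): XOR of data positions = 0⊕1⊕1⊕0⊕0⊕1⊕1 = 0
p2 (pos 2,3,6,7,10,11,14,15): XOR of data positions = 0⊕0⊕1⊕0⊕0⊕0⊕1 = 0
p4 (pos 4,5,6,7,12,13,14,15): XOR of data positions = 1⊕0⊕1⊕0⊕1⊕0⊕1 = 0
p8 (pos 8,9,10,11,12,13,14,15): XOR of data positions = 0⊕0⊕0⊕0⊕1⊕0⊕1 = 0
Codeword: 000010100000101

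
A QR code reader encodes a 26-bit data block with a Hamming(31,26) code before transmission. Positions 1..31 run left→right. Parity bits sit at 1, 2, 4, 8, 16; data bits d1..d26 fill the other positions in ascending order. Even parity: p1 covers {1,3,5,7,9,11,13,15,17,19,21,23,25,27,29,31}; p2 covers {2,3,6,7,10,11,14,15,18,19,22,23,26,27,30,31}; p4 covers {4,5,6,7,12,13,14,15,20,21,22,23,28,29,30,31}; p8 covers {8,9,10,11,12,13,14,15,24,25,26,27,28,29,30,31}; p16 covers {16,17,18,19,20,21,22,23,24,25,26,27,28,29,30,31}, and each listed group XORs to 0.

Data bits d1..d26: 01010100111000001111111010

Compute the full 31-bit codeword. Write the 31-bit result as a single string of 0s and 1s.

Place data at non-parity positions: p1 p2 0 p4 1 0 1 p8 0 1 0 0 1 1 1 p16 0 0 0 0 0 1 1 1 1 1 1 1 0 1 0
p1 (pos 1,3,5,7,9,11,13,15,17,19,21,23,25,27,29,31): XOR of data positions = 0⊕1⊕1⊕0⊕0⊕1⊕1⊕0⊕0⊕0⊕1⊕1⊕1⊕0⊕0 = 1
p2 (pos 2,3,6,7,10,11,14,15,18,19,22,23,26,27,30,31): XOR of data positions = 0⊕0⊕1⊕1⊕0⊕1⊕1⊕0⊕0⊕1⊕1⊕1⊕1⊕1⊕0 = 1
p4 (pos 4,5,6,7,12,13,14,15,20,21,22,23,28,29,30,31): XOR of data positions = 1⊕0⊕1⊕0⊕1⊕1⊕1⊕0⊕0⊕1⊕1⊕1⊕0⊕1⊕0 = 1
p8 (pos 8,9,10,11,12,13,14,15,24,25,26,27,28,29,30,31): XOR of data positions = 0⊕1⊕0⊕0⊕1⊕1⊕1⊕1⊕1⊕1⊕1⊕1⊕0⊕1⊕0 = 0
p16 (pos 16,17,18,19,20,21,22,23,24,25,26,27,28,29,30,31): XOR of data positions = 0⊕0⊕0⊕0⊕0⊕1⊕1⊕1⊕1⊕1⊕1⊕1⊕0⊕1⊕0 = 0
Codeword: 1101101001001110000001111111010

1101101001001110000001111111010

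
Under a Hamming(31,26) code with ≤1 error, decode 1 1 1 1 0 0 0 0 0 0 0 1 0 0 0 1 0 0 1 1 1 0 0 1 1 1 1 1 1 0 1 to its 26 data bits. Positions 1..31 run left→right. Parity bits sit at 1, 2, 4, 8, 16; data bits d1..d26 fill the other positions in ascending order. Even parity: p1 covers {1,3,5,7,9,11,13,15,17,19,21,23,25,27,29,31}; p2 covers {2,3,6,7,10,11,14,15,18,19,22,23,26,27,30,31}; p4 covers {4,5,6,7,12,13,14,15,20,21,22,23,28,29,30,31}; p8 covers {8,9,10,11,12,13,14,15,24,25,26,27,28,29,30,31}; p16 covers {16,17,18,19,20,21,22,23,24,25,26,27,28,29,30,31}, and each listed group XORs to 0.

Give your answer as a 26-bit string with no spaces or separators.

s1 (pos 1,3,5,7,9,11,13,15,17,19,21,23,25,27,29,31): 1⊕1⊕0⊕0⊕0⊕0⊕0⊕0⊕0⊕1⊕1⊕0⊕1⊕1⊕1⊕1 = 0
s2 (pos 2,3,6,7,10,11,14,15,18,19,22,23,26,27,30,31): 1⊕1⊕0⊕0⊕0⊕0⊕0⊕0⊕0⊕1⊕0⊕0⊕1⊕1⊕0⊕1 = 0
s4 (pos 4,5,6,7,12,13,14,15,20,21,22,23,28,29,30,31): 1⊕0⊕0⊕0⊕1⊕0⊕0⊕0⊕1⊕1⊕0⊕0⊕1⊕1⊕0⊕1 = 1
s8 (pos 8,9,10,11,12,13,14,15,24,25,26,27,28,29,30,31): 0⊕0⊕0⊕0⊕1⊕0⊕0⊕0⊕1⊕1⊕1⊕1⊕1⊕1⊕0⊕1 = 0
s16 (pos 16,17,18,19,20,21,22,23,24,25,26,27,28,29,30,31): 1⊕0⊕0⊕1⊕1⊕1⊕0⊕0⊕1⊕1⊕1⊕1⊕1⊕1⊕0⊕1 = 1
Syndrome s16…s1 = 10100 → error at position 20.
Flip position 20: 1111000000010001001110011111101 → 1111000000010001001010011111101
Read data bits from positions 3,5,6,7,9,10,11,12,13,14,15,17,18,19,20,21,22,23,24,25,26,27,28,29,30,31: 10000001000001010011111101

10000001000001010011111101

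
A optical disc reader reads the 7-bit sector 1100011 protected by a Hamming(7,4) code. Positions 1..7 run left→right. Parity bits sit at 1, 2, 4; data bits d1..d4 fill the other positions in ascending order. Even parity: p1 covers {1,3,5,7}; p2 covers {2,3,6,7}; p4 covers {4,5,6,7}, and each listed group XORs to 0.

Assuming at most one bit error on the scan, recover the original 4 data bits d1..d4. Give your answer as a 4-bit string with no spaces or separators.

0011

s1 (pos 1,3,5,7): 1⊕0⊕0⊕1 = 0
s2 (pos 2,3,6,7): 1⊕0⊕1⊕1 = 1
s4 (pos 4,5,6,7): 0⊕0⊕1⊕1 = 0
Syndrome s4…s1 = 010 → error at position 2.
Flip position 2: 1100011 → 1000011
Read data bits from positions 3,5,6,7: 0011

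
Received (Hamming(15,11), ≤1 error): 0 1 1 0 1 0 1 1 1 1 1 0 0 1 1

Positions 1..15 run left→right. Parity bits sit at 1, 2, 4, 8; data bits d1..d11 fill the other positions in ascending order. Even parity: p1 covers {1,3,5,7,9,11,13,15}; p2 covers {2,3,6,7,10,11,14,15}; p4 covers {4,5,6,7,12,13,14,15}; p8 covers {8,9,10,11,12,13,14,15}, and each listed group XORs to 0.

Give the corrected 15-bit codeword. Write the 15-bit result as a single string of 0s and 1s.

001010111110011

s1 (pos 1,3,5,7,9,11,13,15): 0⊕1⊕1⊕1⊕1⊕1⊕0⊕1 = 0
s2 (pos 2,3,6,7,10,11,14,15): 1⊕1⊕0⊕1⊕1⊕1⊕1⊕1 = 1
s4 (pos 4,5,6,7,12,13,14,15): 0⊕1⊕0⊕1⊕0⊕0⊕1⊕1 = 0
s8 (pos 8,9,10,11,12,13,14,15): 1⊕1⊕1⊕1⊕0⊕0⊕1⊕1 = 0
Syndrome s8…s1 = 0010 → error at position 2.
Flip position 2: 011010111110011 → 001010111110011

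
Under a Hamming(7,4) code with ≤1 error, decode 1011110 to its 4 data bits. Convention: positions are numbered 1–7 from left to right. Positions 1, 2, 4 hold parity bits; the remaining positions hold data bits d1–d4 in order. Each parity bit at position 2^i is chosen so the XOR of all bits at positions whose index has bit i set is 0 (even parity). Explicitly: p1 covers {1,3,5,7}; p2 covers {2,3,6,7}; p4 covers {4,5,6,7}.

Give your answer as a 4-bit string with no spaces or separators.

1010

s1 (pos 1,3,5,7): 1⊕1⊕1⊕0 = 1
s2 (pos 2,3,6,7): 0⊕1⊕1⊕0 = 0
s4 (pos 4,5,6,7): 1⊕1⊕1⊕0 = 1
Syndrome s4…s1 = 101 → error at position 5.
Flip position 5: 1011110 → 1011010
Read data bits from positions 3,5,6,7: 1010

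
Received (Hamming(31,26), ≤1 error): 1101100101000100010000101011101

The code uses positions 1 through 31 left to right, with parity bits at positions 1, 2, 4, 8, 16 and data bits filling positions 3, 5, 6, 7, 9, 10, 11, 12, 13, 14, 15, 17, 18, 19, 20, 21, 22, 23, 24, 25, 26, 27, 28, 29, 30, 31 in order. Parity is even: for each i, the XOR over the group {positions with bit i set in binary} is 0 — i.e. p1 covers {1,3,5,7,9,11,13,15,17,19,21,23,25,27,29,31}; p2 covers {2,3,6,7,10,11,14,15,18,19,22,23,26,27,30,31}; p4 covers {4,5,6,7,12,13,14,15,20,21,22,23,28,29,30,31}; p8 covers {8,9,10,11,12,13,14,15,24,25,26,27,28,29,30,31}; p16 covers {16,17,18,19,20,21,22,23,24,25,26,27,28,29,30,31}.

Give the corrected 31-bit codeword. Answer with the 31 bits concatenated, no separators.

s1 (pos 1,3,5,7,9,11,13,15,17,19,21,23,25,27,29,31): 1⊕0⊕1⊕0⊕0⊕0⊕0⊕0⊕0⊕0⊕0⊕1⊕1⊕1⊕1⊕1 = 1
s2 (pos 2,3,6,7,10,11,14,15,18,19,22,23,26,27,30,31): 1⊕0⊕0⊕0⊕1⊕0⊕1⊕0⊕1⊕0⊕0⊕1⊕0⊕1⊕0⊕1 = 1
s4 (pos 4,5,6,7,12,13,14,15,20,21,22,23,28,29,30,31): 1⊕1⊕0⊕0⊕0⊕0⊕1⊕0⊕0⊕0⊕0⊕1⊕1⊕1⊕0⊕1 = 1
s8 (pos 8,9,10,11,12,13,14,15,24,25,26,27,28,29,30,31): 1⊕0⊕1⊕0⊕0⊕0⊕1⊕0⊕0⊕1⊕0⊕1⊕1⊕1⊕0⊕1 = 0
s16 (pos 16,17,18,19,20,21,22,23,24,25,26,27,28,29,30,31): 0⊕0⊕1⊕0⊕0⊕0⊕0⊕1⊕0⊕1⊕0⊕1⊕1⊕1⊕0⊕1 = 1
Syndrome s16…s1 = 10111 → error at position 23.
Flip position 23: 1101100101000100010000101011101 → 1101100101000100010000001011101

1101100101000100010000001011101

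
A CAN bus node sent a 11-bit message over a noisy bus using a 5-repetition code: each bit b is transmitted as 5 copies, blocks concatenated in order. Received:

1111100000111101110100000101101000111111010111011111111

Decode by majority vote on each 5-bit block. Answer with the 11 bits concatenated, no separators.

10110101111

Block 1 (11111): 5 ones → 1
Block 2 (00000): 0 ones → 0
Block 3 (11110): 4 ones → 1
Block 4 (11101): 4 ones → 1
Block 5 (00000): 0 ones → 0
Block 6 (10110): 3 ones → 1
Block 7 (10001): 2 ones → 0
Block 8 (11111): 5 ones → 1
Block 9 (01011): 3 ones → 1
Block 10 (10111): 4 ones → 1
Block 11 (11111): 5 ones → 1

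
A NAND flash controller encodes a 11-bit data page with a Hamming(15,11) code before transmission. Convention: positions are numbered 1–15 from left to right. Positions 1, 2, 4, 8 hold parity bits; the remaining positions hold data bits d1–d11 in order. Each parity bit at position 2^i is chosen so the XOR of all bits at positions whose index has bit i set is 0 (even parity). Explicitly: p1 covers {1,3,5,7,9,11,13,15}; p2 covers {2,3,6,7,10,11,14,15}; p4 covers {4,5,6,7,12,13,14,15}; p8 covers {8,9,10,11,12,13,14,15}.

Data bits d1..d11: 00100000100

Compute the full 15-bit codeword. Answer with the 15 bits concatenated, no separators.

110001010000100

Place data at non-parity positions: p1 p2 0 p4 0 1 0 p8 0 0 0 0 1 0 0
p1 (pos 1,3,5,7,9,11,13,15): XOR of data positions = 0⊕0⊕0⊕0⊕0⊕1⊕0 = 1
p2 (pos 2,3,6,7,10,11,14,15): XOR of data positions = 0⊕1⊕0⊕0⊕0⊕0⊕0 = 1
p4 (pos 4,5,6,7,12,13,14,15): XOR of data positions = 0⊕1⊕0⊕0⊕1⊕0⊕0 = 0
p8 (pos 8,9,10,11,12,13,14,15): XOR of data positions = 0⊕0⊕0⊕0⊕1⊕0⊕0 = 1
Codeword: 110001010000100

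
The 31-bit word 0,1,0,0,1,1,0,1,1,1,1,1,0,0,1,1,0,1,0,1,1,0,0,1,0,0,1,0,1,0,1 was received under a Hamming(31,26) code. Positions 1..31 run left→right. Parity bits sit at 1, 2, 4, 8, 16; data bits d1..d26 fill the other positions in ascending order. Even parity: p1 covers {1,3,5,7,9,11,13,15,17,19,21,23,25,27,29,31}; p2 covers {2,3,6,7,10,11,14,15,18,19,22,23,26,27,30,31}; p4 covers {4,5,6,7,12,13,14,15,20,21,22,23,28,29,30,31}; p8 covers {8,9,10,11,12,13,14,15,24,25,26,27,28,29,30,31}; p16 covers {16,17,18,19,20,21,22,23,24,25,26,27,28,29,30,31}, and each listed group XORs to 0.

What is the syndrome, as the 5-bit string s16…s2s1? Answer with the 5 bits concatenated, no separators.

s1 (pos 1,3,5,7,9,11,13,15,17,19,21,23,25,27,29,31): 0⊕0⊕1⊕0⊕1⊕1⊕0⊕1⊕0⊕0⊕1⊕0⊕0⊕1⊕1⊕1 = 0
s2 (pos 2,3,6,7,10,11,14,15,18,19,22,23,26,27,30,31): 1⊕0⊕1⊕0⊕1⊕1⊕0⊕1⊕1⊕0⊕0⊕0⊕0⊕1⊕0⊕1 = 0
s4 (pos 4,5,6,7,12,13,14,15,20,21,22,23,28,29,30,31): 0⊕1⊕1⊕0⊕1⊕0⊕0⊕1⊕1⊕1⊕0⊕0⊕0⊕1⊕0⊕1 = 0
s8 (pos 8,9,10,11,12,13,14,15,24,25,26,27,28,29,30,31): 1⊕1⊕1⊕1⊕1⊕0⊕0⊕1⊕1⊕0⊕0⊕1⊕0⊕1⊕0⊕1 = 0
s16 (pos 16,17,18,19,20,21,22,23,24,25,26,27,28,29,30,31): 1⊕0⊕1⊕0⊕1⊕1⊕0⊕0⊕1⊕0⊕0⊕1⊕0⊕1⊕0⊕1 = 0
Syndrome s16…s1 = 00000 → no error.

00000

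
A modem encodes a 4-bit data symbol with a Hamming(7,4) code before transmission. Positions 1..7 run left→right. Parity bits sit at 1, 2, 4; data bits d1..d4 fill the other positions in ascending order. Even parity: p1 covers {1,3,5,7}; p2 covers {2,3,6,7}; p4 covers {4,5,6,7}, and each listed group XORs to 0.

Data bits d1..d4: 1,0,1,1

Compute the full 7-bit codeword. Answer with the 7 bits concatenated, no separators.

Place data at non-parity positions: p1 p2 1 p4 0 1 1
p1 (pos 1,3,5,7): XOR of data positions = 1⊕0⊕1 = 0
p2 (pos 2,3,6,7): XOR of data positions = 1⊕1⊕1 = 1
p4 (pos 4,5,6,7): XOR of data positions = 0⊕1⊕1 = 0
Codeword: 0110011

0110011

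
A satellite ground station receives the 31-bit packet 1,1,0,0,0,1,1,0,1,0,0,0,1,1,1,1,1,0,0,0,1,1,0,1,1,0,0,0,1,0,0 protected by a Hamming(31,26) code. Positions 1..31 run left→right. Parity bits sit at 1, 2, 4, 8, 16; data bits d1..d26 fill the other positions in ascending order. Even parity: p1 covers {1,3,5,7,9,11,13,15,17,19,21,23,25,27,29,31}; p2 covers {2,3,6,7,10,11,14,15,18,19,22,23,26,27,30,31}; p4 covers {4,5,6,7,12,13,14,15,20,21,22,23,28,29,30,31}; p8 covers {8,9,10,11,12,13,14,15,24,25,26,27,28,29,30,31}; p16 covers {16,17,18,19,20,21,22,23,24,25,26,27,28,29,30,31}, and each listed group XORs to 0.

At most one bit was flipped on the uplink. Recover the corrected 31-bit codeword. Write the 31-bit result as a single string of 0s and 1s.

1100011010001111100011010000100

s1 (pos 1,3,5,7,9,11,13,15,17,19,21,23,25,27,29,31): 1⊕0⊕0⊕1⊕1⊕0⊕1⊕1⊕1⊕0⊕1⊕0⊕1⊕0⊕1⊕0 = 1
s2 (pos 2,3,6,7,10,11,14,15,18,19,22,23,26,27,30,31): 1⊕0⊕1⊕1⊕0⊕0⊕1⊕1⊕0⊕0⊕1⊕0⊕0⊕0⊕0⊕0 = 0
s4 (pos 4,5,6,7,12,13,14,15,20,21,22,23,28,29,30,31): 0⊕0⊕1⊕1⊕0⊕1⊕1⊕1⊕0⊕1⊕1⊕0⊕0⊕1⊕0⊕0 = 0
s8 (pos 8,9,10,11,12,13,14,15,24,25,26,27,28,29,30,31): 0⊕1⊕0⊕0⊕0⊕1⊕1⊕1⊕1⊕1⊕0⊕0⊕0⊕1⊕0⊕0 = 1
s16 (pos 16,17,18,19,20,21,22,23,24,25,26,27,28,29,30,31): 1⊕1⊕0⊕0⊕0⊕1⊕1⊕0⊕1⊕1⊕0⊕0⊕0⊕1⊕0⊕0 = 1
Syndrome s16…s1 = 11001 → error at position 25.
Flip position 25: 1100011010001111100011011000100 → 1100011010001111100011010000100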